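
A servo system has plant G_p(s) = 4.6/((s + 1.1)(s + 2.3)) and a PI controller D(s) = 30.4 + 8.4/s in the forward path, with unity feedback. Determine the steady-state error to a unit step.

0

The open loop D(s)G_p(s) has a pole at the origin (type 1), so the static position error constant is infinite and e_ss = 1/(1+∞) = 0.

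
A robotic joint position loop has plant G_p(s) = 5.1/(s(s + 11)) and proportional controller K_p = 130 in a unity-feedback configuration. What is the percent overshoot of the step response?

50.3%

Closed-loop characteristic equation: s² + 11s + 663 = 0, so ω_n = 25.75 rad/s and ζ = 11/(2·25.75) = 0.2136.
%OS = 100·exp(−πζ/√(1−ζ²)) = 100·exp(−π·0.2136/√0.9544) = 50.3%.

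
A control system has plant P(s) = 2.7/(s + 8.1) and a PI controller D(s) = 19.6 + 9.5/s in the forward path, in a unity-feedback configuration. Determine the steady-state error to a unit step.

The open loop D(s)P(s) has a pole at the origin (type 1), so the static position error constant is infinite and e_ss = 1/(1+∞) = 0.

0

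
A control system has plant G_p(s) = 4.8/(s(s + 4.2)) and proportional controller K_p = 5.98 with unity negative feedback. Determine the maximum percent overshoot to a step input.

26.2%

From 1 + K_pG_p(s) = 0: s² + 4.2s + 28.7 = 0 ⇒ ω_n = 5.358, ζ = 0.392.
%OS = 100·exp(−πζ/√(1−ζ²)) = 100·exp(−π·0.392/√0.8464) = 26.2%.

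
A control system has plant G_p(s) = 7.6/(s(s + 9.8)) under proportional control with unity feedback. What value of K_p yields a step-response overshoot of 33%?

K_p = 28.5

From %OS = 100·exp(−πζ/√(1−ζ²)) = 33%, ζ = −ln(0.33)/√(π²+ln²(0.33)) = 0.3328.
Characteristic equation s² + 9.8s + 7.6K_p = 0 gives ζ = 9.8/(2√(7.6K_p)).
Setting ζ = 0.3328: √(7.6K_p) = 9.8/(2·0.3328) = 14.72, so K_p = 216.8/7.6 = 28.5.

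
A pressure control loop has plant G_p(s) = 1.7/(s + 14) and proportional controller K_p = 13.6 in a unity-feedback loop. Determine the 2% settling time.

Closed-loop transfer function: T(s) = K_p·G_p(s)/(1 + K_p·G_p(s)) = 23.12/(s + 14 + 23.12) = 23.12/(s + 37.12).
Time constant τ = 1/37.12 = 0.02694 s, so the 2% settling time is about 4τ = 0.108 s.

T_s ≈ 0.108 s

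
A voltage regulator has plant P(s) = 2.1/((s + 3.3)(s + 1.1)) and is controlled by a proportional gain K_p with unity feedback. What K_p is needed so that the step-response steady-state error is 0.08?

K_p = 19.9

The loop is type 0, so e_ss(step) = 1/(1 + K_pos) with K_pos = K_p·P(0).
P(0) = 0.5785. Require 1/(1 + K_p·0.5785) = 0.08, so 1 + 0.5785·K_p = 12.5.
K_p = (12.5 − 1)/0.5785 = 19.9.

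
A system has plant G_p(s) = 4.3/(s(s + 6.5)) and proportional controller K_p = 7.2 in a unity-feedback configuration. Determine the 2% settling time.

T_s ≈ 1.23 s

Closed-loop characteristic equation: s² + 6.5s + 30.96 = 0, so ω_n = 5.564 rad/s and ζ = 6.5/(2·5.564) = 0.5841.
2% settling time T_s ≈ 4/(ζω_n) = 4/3.25 = 1.23 s.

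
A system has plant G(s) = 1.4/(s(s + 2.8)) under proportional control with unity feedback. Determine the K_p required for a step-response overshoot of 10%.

From %OS = 100·exp(−πζ/√(1−ζ²)) = 10%, ζ = −ln(0.1)/√(π²+ln²(0.1)) = 0.5912.
Characteristic equation s² + 2.8s + 1.4K_p = 0 gives ζ = 2.8/(2√(1.4K_p)).
Setting ζ = 0.5912: √(1.4K_p) = 2.8/(2·0.5912) = 2.368, so K_p = 5.609/1.4 = 4.01.

K_p = 4.01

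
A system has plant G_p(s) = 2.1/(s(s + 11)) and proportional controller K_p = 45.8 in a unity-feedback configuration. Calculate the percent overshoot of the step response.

11.9%

From 1 + K_pG_p(s) = 0: s² + 11s + 96.18 = 0 ⇒ ω_n = 9.807, ζ = 0.5608.
%OS = 100·exp(−πζ/√(1−ζ²)) = 100·exp(−π·0.5608/√0.6855) = 11.9%.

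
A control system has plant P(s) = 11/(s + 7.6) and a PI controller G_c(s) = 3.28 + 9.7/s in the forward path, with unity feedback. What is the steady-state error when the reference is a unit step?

The open loop G_c(s)P(s) has a pole at the origin (type 1), so the static position error constant is infinite and e_ss = 1/(1+∞) = 0.

0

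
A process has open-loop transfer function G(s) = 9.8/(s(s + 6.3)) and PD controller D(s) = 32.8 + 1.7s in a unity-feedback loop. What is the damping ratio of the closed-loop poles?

Forward path: (32.8 + 1.7s)·9.8/(s(s+6.3)). The closed-loop characteristic equation is s² + (6.3 + 9.8·1.7)s + 9.8·32.8 = 0.
That is s² + 22.96s + 321.4 = 0, so ω_n = 17.93 rad/s and ζ = 22.96/(2·17.93) = 0.6403.

ζ = 0.64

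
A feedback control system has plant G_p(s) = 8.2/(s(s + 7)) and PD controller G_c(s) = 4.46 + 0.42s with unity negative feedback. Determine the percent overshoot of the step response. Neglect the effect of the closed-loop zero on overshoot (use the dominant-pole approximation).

0.461%

Forward path: (4.46 + 0.42s)·8.2/(s(s+7)). The closed-loop characteristic equation is s² + (7 + 8.2·0.42)s + 8.2·4.46 = 0.
That is s² + 10.44s + 36.57 = 0, so ω_n = 6.047 rad/s and ζ = 10.44/(2·6.047) = 0.8635.
%OS = 100·exp(−πζ/√(1−ζ²)) = 0.461%.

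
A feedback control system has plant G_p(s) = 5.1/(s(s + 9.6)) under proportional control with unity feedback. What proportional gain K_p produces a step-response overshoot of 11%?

K_p = 13.7

From %OS = 100·exp(−πζ/√(1−ζ²)) = 11%, ζ = −ln(0.11)/√(π²+ln²(0.11)) = 0.5749.
Characteristic equation s² + 9.6s + 5.1K_p = 0 gives ζ = 9.6/(2√(5.1K_p)).
Setting ζ = 0.5749: √(5.1K_p) = 9.6/(2·0.5749) = 8.349, so K_p = 69.71/5.1 = 13.7.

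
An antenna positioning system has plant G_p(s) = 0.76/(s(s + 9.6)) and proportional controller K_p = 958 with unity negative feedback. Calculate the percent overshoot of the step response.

Closed-loop characteristic equation: s² + 9.6s + 728.1 = 0, so ω_n = 26.98 rad/s and ζ = 9.6/(2·26.98) = 0.1779.
%OS = 100·exp(−πζ/√(1−ζ²)) = 100·exp(−π·0.1779/√0.9684) = 56.7%.

56.7%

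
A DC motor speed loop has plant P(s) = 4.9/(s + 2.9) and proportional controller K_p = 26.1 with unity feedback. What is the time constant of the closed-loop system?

τ = 0.00765 s

Closed-loop transfer function: T(s) = K_p·P(s)/(1 + K_p·P(s)) = 127.9/(s + 2.9 + 127.9) = 127.9/(s + 130.8).
Time constant τ = 1/130.8 = 0.00765 s.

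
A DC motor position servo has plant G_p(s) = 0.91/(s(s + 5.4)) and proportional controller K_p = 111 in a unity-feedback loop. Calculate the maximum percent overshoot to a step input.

41.6%

From 1 + K_pG_p(s) = 0: s² + 5.4s + 101 = 0 ⇒ ω_n = 10.05, ζ = 0.2686.
%OS = 100·exp(−πζ/√(1−ζ²)) = 100·exp(−π·0.2686/√0.9278) = 41.6%.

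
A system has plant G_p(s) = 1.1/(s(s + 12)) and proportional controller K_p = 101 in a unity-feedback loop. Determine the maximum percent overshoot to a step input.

11.4%

Closed-loop characteristic equation: s² + 12s + 111.1 = 0, so ω_n = 10.54 rad/s and ζ = 12/(2·10.54) = 0.5692.
%OS = 100·exp(−πζ/√(1−ζ²)) = 100·exp(−π·0.5692/√0.676) = 11.4%.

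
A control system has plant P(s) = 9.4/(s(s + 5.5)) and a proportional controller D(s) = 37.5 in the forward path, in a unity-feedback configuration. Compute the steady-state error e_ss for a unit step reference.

0

The open loop D(s)P(s) has a pole at the origin (type 1), so the static position error constant is infinite and e_ss = 1/(1+∞) = 0.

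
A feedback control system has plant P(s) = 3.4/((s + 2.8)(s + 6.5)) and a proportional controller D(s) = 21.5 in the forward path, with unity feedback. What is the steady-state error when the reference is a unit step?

The loop is type 0. Static position error constant K_pos = D(0)·P(0) = 21.5·0.1868 = 4.016.
Steady-state error to a unit step: e_ss = 1/(1+K_pos) = 1/5.016 = 0.199.

0.199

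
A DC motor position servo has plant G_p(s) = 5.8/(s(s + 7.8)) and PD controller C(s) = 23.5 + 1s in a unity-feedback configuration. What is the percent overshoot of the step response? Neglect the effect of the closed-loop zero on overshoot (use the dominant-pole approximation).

10.5%

Forward path: (23.5 + 1s)·5.8/(s(s+7.8)). The closed-loop characteristic equation is s² + (7.8 + 5.8·1)s + 5.8·23.5 = 0.
That is s² + 13.6s + 136.3 = 0, so ω_n = 11.67 rad/s and ζ = 13.6/(2·11.67) = 0.5825.
%OS = 100·exp(−πζ/√(1−ζ²)) = 10.5%.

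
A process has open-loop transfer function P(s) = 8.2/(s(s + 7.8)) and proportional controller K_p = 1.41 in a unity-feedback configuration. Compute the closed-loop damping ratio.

1 + K_p·P(s) = 0 gives s² + 7.8s + 11.56 = 0.
So ω_n² = 11.56 ⇒ ω_n = 3.4 rad/s, and ζ = 7.8/(2ω_n) = 1.15.

ζ = 1.15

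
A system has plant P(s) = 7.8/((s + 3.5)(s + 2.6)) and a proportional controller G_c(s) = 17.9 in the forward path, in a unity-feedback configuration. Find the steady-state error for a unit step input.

The loop is type 0. Static position error constant K_pos = G_c(0)·P(0) = 17.9·0.8571 = 15.34.
Steady-state error to a unit step: e_ss = 1/(1+K_pos) = 1/16.34 = 0.0612.

0.0612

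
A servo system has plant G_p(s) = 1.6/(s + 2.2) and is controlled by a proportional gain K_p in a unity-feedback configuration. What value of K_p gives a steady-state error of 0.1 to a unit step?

K_p = 12.4

For a type-0 loop with proportional control, e_ss = 1/(1 + K_p·G_p(0)).
G_p(0) = 0.7273. Require 1/(1 + K_p·0.7273) = 0.1, so 1 + 0.7273·K_p = 10.
K_p = (10 − 1)/0.7273 = 12.4.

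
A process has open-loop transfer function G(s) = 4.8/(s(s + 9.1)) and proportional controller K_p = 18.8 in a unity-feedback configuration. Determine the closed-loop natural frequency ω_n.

ω_n = 9.5 rad/s

1 + K_p·G(s) = 0 gives s² + 9.1s + 90.24 = 0.
So ω_n² = 90.24 ⇒ ω_n = 9.499 rad/s, and ζ = 9.1/(2ω_n) = 0.479.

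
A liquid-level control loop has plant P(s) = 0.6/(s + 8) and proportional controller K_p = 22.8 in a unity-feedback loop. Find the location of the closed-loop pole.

Closed-loop transfer function: T(s) = K_p·P(s)/(1 + K_p·P(s)) = 13.68/(s + 8 + 13.68) = 13.68/(s + 21.68).
The closed-loop pole is at s = −21.68.

s = -21.68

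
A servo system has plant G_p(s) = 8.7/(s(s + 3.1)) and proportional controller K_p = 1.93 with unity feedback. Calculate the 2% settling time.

Closed-loop characteristic equation: s² + 3.1s + 16.79 = 0, so ω_n = 4.098 rad/s and ζ = 3.1/(2·4.098) = 0.3783.
2% settling time T_s ≈ 4/(ζω_n) = 4/1.55 = 2.58 s.

T_s ≈ 2.58 s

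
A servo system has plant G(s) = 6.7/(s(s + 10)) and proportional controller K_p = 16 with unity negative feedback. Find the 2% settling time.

The closed-loop denominator s² + 10s + 107.2 gives ω_n = √107.2 = 10.35 and ζ = 10/(2ω_n) = 0.4829.
2% settling time T_s ≈ 4/(ζω_n) = 4/5 = 0.8 s.

T_s ≈ 0.8 s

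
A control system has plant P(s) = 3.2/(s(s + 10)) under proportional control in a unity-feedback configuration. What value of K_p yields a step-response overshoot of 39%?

From %OS = 100·exp(−πζ/√(1−ζ²)) = 39%, ζ = −ln(0.39)/√(π²+ln²(0.39)) = 0.2871.
Characteristic equation s² + 10s + 3.2K_p = 0 gives ζ = 10/(2√(3.2K_p)).
Setting ζ = 0.2871: √(3.2K_p) = 10/(2·0.2871) = 17.42, so K_p = 303.3/3.2 = 94.8.

K_p = 94.8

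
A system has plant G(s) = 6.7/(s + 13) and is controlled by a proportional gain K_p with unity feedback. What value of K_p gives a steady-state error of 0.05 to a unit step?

For a type-0 loop with proportional control, e_ss = 1/(1 + K_p·G(0)).
G(0) = 0.5154. Require 1/(1 + K_p·0.5154) = 0.05, so 1 + 0.5154·K_p = 20.
K_p = (20 − 1)/0.5154 = 36.9.

K_p = 36.9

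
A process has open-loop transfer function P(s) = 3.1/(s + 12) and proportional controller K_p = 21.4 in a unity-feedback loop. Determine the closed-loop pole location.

s = -78.34

Closed-loop transfer function: T(s) = K_p·P(s)/(1 + K_p·P(s)) = 66.34/(s + 12 + 66.34) = 66.34/(s + 78.34).
The closed-loop pole is at s = −78.34.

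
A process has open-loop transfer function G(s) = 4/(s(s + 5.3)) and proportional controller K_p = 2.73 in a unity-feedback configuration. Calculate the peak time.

The closed-loop denominator s² + 5.3s + 10.92 gives ω_n = √10.92 = 3.305 and ζ = 5.3/(2ω_n) = 0.8019.
Damped frequency ω_d = ω_n√(1−ζ²) = 1.974 rad/s, so peak time T_p = π/ω_d = 1.59 s.

T_p = 1.59 s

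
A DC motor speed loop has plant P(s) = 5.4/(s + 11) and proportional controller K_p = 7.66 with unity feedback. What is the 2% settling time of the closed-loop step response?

T_s ≈ 0.0764 s

Closed-loop transfer function: T(s) = K_p·P(s)/(1 + K_p·P(s)) = 41.36/(s + 11 + 41.36) = 41.36/(s + 52.36).
Time constant τ = 1/52.36 = 0.0191 s, so the 2% settling time is about 4τ = 0.0764 s.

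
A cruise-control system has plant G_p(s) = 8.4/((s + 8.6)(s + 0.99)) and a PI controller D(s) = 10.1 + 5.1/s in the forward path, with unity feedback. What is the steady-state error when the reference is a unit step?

The open loop D(s)G_p(s) has a pole at the origin (type 1), so the static position error constant is infinite and e_ss = 1/(1+∞) = 0.

0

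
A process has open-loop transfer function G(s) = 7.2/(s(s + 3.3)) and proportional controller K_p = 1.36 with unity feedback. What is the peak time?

T_p = 1.18 s

Closed-loop characteristic equation: s² + 3.3s + 9.792 = 0, so ω_n = 3.129 rad/s and ζ = 3.3/(2·3.129) = 0.5273.
Damped frequency ω_d = ω_n√(1−ζ²) = 2.659 rad/s, so peak time T_p = π/ω_d = 1.18 s.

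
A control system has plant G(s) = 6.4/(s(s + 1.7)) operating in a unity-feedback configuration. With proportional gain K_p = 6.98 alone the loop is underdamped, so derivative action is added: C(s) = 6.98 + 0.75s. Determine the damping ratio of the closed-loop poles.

Forward path: (6.98 + 0.75s)·6.4/(s(s+1.7)). The closed-loop characteristic equation is s² + (1.7 + 6.4·0.75)s + 6.4·6.98 = 0.
That is s² + 6.5s + 44.67 = 0, so ω_n = 6.684 rad/s and ζ = 6.5/(2·6.684) = 0.4863.

ζ = 0.486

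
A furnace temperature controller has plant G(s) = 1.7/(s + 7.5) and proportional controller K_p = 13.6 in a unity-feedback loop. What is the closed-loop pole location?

Closed-loop transfer function: T(s) = K_p·G(s)/(1 + K_p·G(s)) = 23.12/(s + 7.5 + 23.12) = 23.12/(s + 30.62).
The closed-loop pole is at s = −30.62.

s = -30.62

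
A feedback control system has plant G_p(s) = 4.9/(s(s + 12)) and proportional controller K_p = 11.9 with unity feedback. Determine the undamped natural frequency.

ω_n = 7.64 rad/s

With unity feedback the closed-loop characteristic equation is s² + 12s + 11.9·4.9 = s² + 12s + 58.31 = 0.
Matching s² + 2ζω_n s + ω_n²: ω_n = √58.31 = 7.636 rad/s and 2ζω_n = 12, so ζ = 12/(2·7.636) = 0.786.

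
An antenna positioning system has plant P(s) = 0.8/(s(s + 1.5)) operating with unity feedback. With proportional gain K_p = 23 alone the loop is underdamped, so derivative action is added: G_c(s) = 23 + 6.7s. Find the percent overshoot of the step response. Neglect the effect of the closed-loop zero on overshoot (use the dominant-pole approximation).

Forward path: (23 + 6.7s)·0.8/(s(s+1.5)). The closed-loop characteristic equation is s² + (1.5 + 0.8·6.7)s + 0.8·23 = 0.
That is s² + 6.86s + 18.4 = 0, so ω_n = 4.29 rad/s and ζ = 6.86/(2·4.29) = 0.7996.
%OS = 100·exp(−πζ/√(1−ζ²)) = 1.52%.

1.52%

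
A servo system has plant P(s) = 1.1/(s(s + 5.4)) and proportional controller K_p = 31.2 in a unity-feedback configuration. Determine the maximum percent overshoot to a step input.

Closed-loop characteristic equation: s² + 5.4s + 34.32 = 0, so ω_n = 5.858 rad/s and ζ = 5.4/(2·5.858) = 0.4609.
%OS = 100·exp(−πζ/√(1−ζ²)) = 100·exp(−π·0.4609/√0.7876) = 19.6%.

19.6%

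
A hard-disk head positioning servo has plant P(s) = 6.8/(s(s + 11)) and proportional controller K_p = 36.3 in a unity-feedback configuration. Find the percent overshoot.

Closed-loop characteristic equation: s² + 11s + 246.8 = 0, so ω_n = 15.71 rad/s and ζ = 11/(2·15.71) = 0.3501.
%OS = 100·exp(−πζ/√(1−ζ²)) = 100·exp(−π·0.3501/√0.8775) = 30.9%.

30.9%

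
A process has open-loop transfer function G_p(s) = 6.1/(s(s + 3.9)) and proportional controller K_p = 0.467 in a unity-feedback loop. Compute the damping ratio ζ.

With unity feedback the closed-loop characteristic equation is s² + 3.9s + 0.467·6.1 = s² + 3.9s + 2.849 = 0.
Matching s² + 2ζω_n s + ω_n²: ω_n = √2.849 = 1.688 rad/s and 2ζω_n = 3.9, so ζ = 3.9/(2·1.688) = 1.16.

ζ = 1.16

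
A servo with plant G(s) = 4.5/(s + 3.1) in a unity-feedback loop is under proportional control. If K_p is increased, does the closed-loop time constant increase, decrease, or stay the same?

The closed-loop bandwidth 3.1+K_p·4.5 grows with K_p, so τ shrinks.

decrease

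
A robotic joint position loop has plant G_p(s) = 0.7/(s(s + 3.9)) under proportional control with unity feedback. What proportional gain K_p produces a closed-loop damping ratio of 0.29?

K_p = 64.6

Closed-loop characteristic equation: s² + 3.9s + K_p·0.7 = 0.
So ω_n = √(0.7K_p) and 2ζω_n = 3.9, giving ζ = 3.9/(2√(0.7K_p)).
Setting ζ = 0.29: √(0.7K_p) = 3.9/(2·0.29) = 6.724, so K_p = 45.21/0.7 = 64.6.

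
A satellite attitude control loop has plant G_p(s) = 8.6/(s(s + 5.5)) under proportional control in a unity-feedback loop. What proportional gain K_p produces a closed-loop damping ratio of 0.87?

Closed-loop characteristic equation: s² + 5.5s + K_p·8.6 = 0.
So ω_n = √(8.6K_p) and 2ζω_n = 5.5, giving ζ = 5.5/(2√(8.6K_p)).
Setting ζ = 0.87: √(8.6K_p) = 5.5/(2·0.87) = 3.161, so K_p = 9.991/8.6 = 1.16.

K_p = 1.16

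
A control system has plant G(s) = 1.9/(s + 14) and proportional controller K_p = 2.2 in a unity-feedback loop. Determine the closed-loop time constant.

Closed-loop transfer function: T(s) = K_p·G(s)/(1 + K_p·G(s)) = 4.18/(s + 14 + 4.18) = 4.18/(s + 18.18).
Time constant τ = 1/18.18 = 0.055 s.

τ = 0.055 s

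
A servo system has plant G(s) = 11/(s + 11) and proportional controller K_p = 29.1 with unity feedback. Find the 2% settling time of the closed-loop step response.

Closed-loop transfer function: T(s) = K_p·G(s)/(1 + K_p·G(s)) = 320.1/(s + 11 + 320.1) = 320.1/(s + 331.1).
Time constant τ = 1/331.1 = 0.00302 s, so the 2% settling time is about 4τ = 0.0121 s.

T_s ≈ 0.0121 s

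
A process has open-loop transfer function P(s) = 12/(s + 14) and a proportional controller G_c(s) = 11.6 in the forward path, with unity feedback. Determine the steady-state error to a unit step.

The loop is type 0. Static position error constant K_pos = G_c(0)·P(0) = 11.6·0.8571 = 9.943.
Steady-state error to a unit step: e_ss = 1/(1+K_pos) = 1/10.94 = 0.0914.

0.0914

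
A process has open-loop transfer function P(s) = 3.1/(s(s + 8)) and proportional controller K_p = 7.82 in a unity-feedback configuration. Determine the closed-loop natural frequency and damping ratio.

The closed-loop denominator is s(s+8) + 7.82·3.1 = s² + 8s + 24.24.
So ω_n² = 24.24 ⇒ ω_n = 4.924 rad/s, and ζ = 8/(2ω_n) = 0.812.

ω_n = 4.92 rad/s, ζ = 0.812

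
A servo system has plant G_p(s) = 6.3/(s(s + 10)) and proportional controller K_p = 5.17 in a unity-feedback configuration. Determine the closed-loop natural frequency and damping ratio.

ω_n = 5.71 rad/s, ζ = 0.876

With unity feedback the closed-loop characteristic equation is s² + 10s + 5.17·6.3 = s² + 10s + 32.57 = 0.
Matching s² + 2ζω_n s + ω_n²: ω_n = √32.57 = 5.707 rad/s and 2ζω_n = 10, so ζ = 10/(2·5.707) = 0.876.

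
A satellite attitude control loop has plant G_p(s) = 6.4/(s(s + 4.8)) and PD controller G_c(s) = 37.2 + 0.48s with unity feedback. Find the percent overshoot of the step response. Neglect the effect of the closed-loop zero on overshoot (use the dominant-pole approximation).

Forward path: (37.2 + 0.48s)·6.4/(s(s+4.8)). The closed-loop characteristic equation is s² + (4.8 + 6.4·0.48)s + 6.4·37.2 = 0.
That is s² + 7.872s + 238.1 = 0, so ω_n = 15.43 rad/s and ζ = 7.872/(2·15.43) = 0.2551.
%OS = 100·exp(−πζ/√(1−ζ²)) = 43.7%.

43.7%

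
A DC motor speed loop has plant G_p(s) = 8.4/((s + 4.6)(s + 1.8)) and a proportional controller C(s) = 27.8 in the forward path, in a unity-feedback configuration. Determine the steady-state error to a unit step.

0.0342

The loop is type 0. Static position error constant K_pos = C(0)·G_p(0) = 27.8·1.014 = 28.2.
Steady-state error to a unit step: e_ss = 1/(1+K_pos) = 1/29.2 = 0.0342.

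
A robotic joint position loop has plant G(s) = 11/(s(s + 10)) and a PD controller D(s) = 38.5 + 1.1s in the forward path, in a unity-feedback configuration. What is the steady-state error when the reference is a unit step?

The open loop D(s)G(s) has a pole at the origin (type 1), so the static position error constant is infinite and e_ss = 1/(1+∞) = 0.

0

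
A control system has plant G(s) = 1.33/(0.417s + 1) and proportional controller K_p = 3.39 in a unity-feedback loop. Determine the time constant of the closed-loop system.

Closed loop: T(s) = K_p·G/(1+K_p·G) = 4.509/(0.417s + 1 + 4.509), with pole at s = −(1 + 4.509)/0.417 = −13.21.
Closed-loop time constant τ = 1/13.21 = 0.0757 s.

τ = 0.0757 s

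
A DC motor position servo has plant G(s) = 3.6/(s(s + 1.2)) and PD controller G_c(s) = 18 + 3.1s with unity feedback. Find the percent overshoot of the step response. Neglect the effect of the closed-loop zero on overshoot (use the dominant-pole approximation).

2.32%

Forward path: (18 + 3.1s)·3.6/(s(s+1.2)). The closed-loop characteristic equation is s² + (1.2 + 3.6·3.1)s + 3.6·18 = 0.
That is s² + 12.36s + 64.8 = 0, so ω_n = 8.05 rad/s and ζ = 12.36/(2·8.05) = 0.7677.
%OS = 100·exp(−πζ/√(1−ζ²)) = 2.32%.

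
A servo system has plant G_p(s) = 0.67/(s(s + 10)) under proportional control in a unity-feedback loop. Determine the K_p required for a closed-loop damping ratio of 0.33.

Closed-loop characteristic equation: s² + 10s + K_p·0.67 = 0.
So ω_n = √(0.67K_p) and 2ζω_n = 10, giving ζ = 10/(2√(0.67K_p)).
Setting ζ = 0.33: √(0.67K_p) = 10/(2·0.33) = 15.15, so K_p = 229.6/0.67 = 343.

K_p = 343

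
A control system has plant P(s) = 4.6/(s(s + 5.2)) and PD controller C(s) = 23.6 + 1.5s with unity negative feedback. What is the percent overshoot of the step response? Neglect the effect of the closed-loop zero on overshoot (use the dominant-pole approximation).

Forward path: (23.6 + 1.5s)·4.6/(s(s+5.2)). The closed-loop characteristic equation is s² + (5.2 + 4.6·1.5)s + 4.6·23.6 = 0.
That is s² + 12.1s + 108.6 = 0, so ω_n = 10.42 rad/s and ζ = 12.1/(2·10.42) = 0.5807.
%OS = 100·exp(−πζ/√(1−ζ²)) = 10.6%.

10.6%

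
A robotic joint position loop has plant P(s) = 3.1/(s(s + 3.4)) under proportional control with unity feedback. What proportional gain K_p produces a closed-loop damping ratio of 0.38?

Closed-loop characteristic equation: s² + 3.4s + K_p·3.1 = 0.
So ω_n = √(3.1K_p) and 2ζω_n = 3.4, giving ζ = 3.4/(2√(3.1K_p)).
Setting ζ = 0.38: √(3.1K_p) = 3.4/(2·0.38) = 4.474, so K_p = 20.01/3.1 = 6.46.

K_p = 6.46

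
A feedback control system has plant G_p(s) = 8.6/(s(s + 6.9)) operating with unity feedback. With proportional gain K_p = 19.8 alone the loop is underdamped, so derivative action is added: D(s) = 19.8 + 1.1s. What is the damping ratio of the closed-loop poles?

Forward path: (19.8 + 1.1s)·8.6/(s(s+6.9)). The closed-loop characteristic equation is s² + (6.9 + 8.6·1.1)s + 8.6·19.8 = 0.
That is s² + 16.36s + 170.3 = 0, so ω_n = 13.05 rad/s and ζ = 16.36/(2·13.05) = 0.6269.

ζ = 0.627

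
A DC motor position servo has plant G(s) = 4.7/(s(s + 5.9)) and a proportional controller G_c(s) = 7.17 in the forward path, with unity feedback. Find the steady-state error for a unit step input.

0

The open loop G_c(s)G(s) has a pole at the origin (type 1), so the static position error constant is infinite and e_ss = 1/(1+∞) = 0.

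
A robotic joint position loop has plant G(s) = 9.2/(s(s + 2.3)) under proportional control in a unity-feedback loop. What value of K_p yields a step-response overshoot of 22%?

K_p = 0.763

From %OS = 100·exp(−πζ/√(1−ζ²)) = 22%, ζ = −ln(0.22)/√(π²+ln²(0.22)) = 0.4342.
Characteristic equation s² + 2.3s + 9.2K_p = 0 gives ζ = 2.3/(2√(9.2K_p)).
Setting ζ = 0.4342: √(9.2K_p) = 2.3/(2·0.4342) = 2.649, so K_p = 7.016/9.2 = 0.763.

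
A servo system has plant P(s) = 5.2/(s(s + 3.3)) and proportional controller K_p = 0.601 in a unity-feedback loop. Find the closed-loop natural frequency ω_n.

With unity feedback the closed-loop characteristic equation is s² + 3.3s + 0.601·5.2 = s² + 3.3s + 3.125 = 0.
Matching s² + 2ζω_n s + ω_n²: ω_n = √3.125 = 1.768 rad/s and 2ζω_n = 3.3, so ζ = 3.3/(2·1.768) = 0.933.

ω_n = 1.77 rad/s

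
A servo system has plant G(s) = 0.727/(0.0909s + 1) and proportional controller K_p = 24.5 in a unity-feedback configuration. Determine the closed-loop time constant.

τ = 0.00483 s

Closed loop: T(s) = K_p·G/(1+K_p·G) = 17.81/(0.0909s + 1 + 17.81), with pole at s = −(1 + 17.81)/0.0909 = −206.9.
Closed-loop time constant τ = 1/206.9 = 0.00483 s.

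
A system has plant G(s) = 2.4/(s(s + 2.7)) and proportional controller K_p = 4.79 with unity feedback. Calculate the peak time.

Closed-loop characteristic equation: s² + 2.7s + 11.5 = 0, so ω_n = 3.391 rad/s and ζ = 2.7/(2·3.391) = 0.3982.
Damped frequency ω_d = ω_n√(1−ζ²) = 3.11 rad/s, so peak time T_p = π/ω_d = 1.01 s.

T_p = 1.01 s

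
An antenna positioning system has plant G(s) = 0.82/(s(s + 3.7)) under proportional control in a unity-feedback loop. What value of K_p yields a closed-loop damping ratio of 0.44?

Closed-loop characteristic equation: s² + 3.7s + K_p·0.82 = 0.
So ω_n = √(0.82K_p) and 2ζω_n = 3.7, giving ζ = 3.7/(2√(0.82K_p)).
Setting ζ = 0.44: √(0.82K_p) = 3.7/(2·0.44) = 4.205, so K_p = 17.68/0.82 = 21.6.

K_p = 21.6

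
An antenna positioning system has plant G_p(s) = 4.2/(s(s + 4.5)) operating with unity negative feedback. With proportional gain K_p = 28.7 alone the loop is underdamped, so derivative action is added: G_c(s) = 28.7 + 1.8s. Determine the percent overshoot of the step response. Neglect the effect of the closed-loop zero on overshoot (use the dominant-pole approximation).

12.7%

Forward path: (28.7 + 1.8s)·4.2/(s(s+4.5)). The closed-loop characteristic equation is s² + (4.5 + 4.2·1.8)s + 4.2·28.7 = 0.
That is s² + 12.06s + 120.5 = 0, so ω_n = 10.98 rad/s and ζ = 12.06/(2·10.98) = 0.5492.
%OS = 100·exp(−πζ/√(1−ζ²)) = 12.7%.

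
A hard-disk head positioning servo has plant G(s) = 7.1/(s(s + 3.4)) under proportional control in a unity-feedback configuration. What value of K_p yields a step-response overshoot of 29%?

From %OS = 100·exp(−πζ/√(1−ζ²)) = 29%, ζ = −ln(0.29)/√(π²+ln²(0.29)) = 0.3666.
Characteristic equation s² + 3.4s + 7.1K_p = 0 gives ζ = 3.4/(2√(7.1K_p)).
Setting ζ = 0.3666: √(7.1K_p) = 3.4/(2·0.3666) = 4.637, so K_p = 21.5/7.1 = 3.03.

K_p = 3.03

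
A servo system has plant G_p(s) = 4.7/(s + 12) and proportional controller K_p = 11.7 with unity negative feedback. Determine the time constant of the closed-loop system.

Closed-loop transfer function: T(s) = K_p·G_p(s)/(1 + K_p·G_p(s)) = 54.99/(s + 12 + 54.99) = 54.99/(s + 66.99).
Time constant τ = 1/66.99 = 0.0149 s.

τ = 0.0149 s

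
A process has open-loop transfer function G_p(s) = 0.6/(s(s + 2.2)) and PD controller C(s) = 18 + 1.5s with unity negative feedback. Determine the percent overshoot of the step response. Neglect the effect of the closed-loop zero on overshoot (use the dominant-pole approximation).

18.6%

Forward path: (18 + 1.5s)·0.6/(s(s+2.2)). The closed-loop characteristic equation is s² + (2.2 + 0.6·1.5)s + 0.6·18 = 0.
That is s² + 3.1s + 10.8 = 0, so ω_n = 3.286 rad/s and ζ = 3.1/(2·3.286) = 0.4716.
%OS = 100·exp(−πζ/√(1−ζ²)) = 18.6%.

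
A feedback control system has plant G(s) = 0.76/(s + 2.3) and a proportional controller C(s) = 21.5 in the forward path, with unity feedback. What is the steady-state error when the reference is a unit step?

The loop is type 0. Static position error constant K_pos = C(0)·G(0) = 21.5·0.3304 = 7.104.
Steady-state error to a unit step: e_ss = 1/(1+K_pos) = 1/8.104 = 0.123.

0.123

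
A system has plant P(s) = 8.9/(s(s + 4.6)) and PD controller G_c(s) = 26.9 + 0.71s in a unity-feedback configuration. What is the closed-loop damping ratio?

Forward path: (26.9 + 0.71s)·8.9/(s(s+4.6)). The closed-loop characteristic equation is s² + (4.6 + 8.9·0.71)s + 8.9·26.9 = 0.
That is s² + 10.92s + 239.4 = 0, so ω_n = 15.47 rad/s and ζ = 10.92/(2·15.47) = 0.3528.

ζ = 0.353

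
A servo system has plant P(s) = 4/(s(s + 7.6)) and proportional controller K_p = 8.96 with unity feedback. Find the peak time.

Closed-loop characteristic equation: s² + 7.6s + 35.84 = 0, so ω_n = 5.987 rad/s and ζ = 7.6/(2·5.987) = 0.6347.
Damped frequency ω_d = ω_n√(1−ζ²) = 4.626 rad/s, so peak time T_p = π/ω_d = 0.679 s.

T_p = 0.679 s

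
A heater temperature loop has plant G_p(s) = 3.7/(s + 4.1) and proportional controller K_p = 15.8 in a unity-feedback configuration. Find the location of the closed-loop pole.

Closed-loop transfer function: T(s) = K_p·G_p(s)/(1 + K_p·G_p(s)) = 58.46/(s + 4.1 + 58.46) = 58.46/(s + 62.56).
The closed-loop pole is at s = −62.56.

s = -62.56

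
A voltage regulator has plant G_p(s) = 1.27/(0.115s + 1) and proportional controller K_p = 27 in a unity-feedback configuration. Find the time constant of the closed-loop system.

Closed loop: T(s) = K_p·G_p/(1+K_p·G_p) = 34.29/(0.115s + 1 + 34.29), with pole at s = −(1 + 34.29)/0.115 = −306.9.
Closed-loop time constant τ = 1/306.9 = 0.00326 s.

τ = 0.00326 s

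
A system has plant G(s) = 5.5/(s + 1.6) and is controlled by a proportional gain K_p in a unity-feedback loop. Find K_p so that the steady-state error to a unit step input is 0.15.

The loop is type 0, so e_ss(step) = 1/(1 + K_pos) with K_pos = K_p·G(0).
G(0) = 3.438. Require 1/(1 + K_p·3.438) = 0.15, so 1 + 3.438·K_p = 6.667.
K_p = (6.667 − 1)/3.438 = 1.65.

K_p = 1.65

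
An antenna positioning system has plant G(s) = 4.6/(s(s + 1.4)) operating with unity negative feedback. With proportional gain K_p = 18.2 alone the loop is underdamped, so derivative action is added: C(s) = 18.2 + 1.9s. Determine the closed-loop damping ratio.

Forward path: (18.2 + 1.9s)·4.6/(s(s+1.4)). The closed-loop characteristic equation is s² + (1.4 + 4.6·1.9)s + 4.6·18.2 = 0.
That is s² + 10.14s + 83.72 = 0, so ω_n = 9.15 rad/s and ζ = 10.14/(2·9.15) = 0.5541.

ζ = 0.554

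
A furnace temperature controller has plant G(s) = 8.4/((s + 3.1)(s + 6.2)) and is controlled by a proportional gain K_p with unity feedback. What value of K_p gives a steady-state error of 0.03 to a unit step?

K_p = 74

Steady-state error for a unit step on this type-0 loop is 1/(1 + K_p·G(0)).
G(0) = 0.437. Require 1/(1 + K_p·0.437) = 0.03, so 1 + 0.437·K_p = 33.33.
K_p = (33.33 − 1)/0.437 = 74.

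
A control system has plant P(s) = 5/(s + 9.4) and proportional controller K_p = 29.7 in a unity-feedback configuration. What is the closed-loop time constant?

Closed-loop transfer function: T(s) = K_p·P(s)/(1 + K_p·P(s)) = 148.5/(s + 9.4 + 148.5) = 148.5/(s + 157.9).
Time constant τ = 1/157.9 = 0.00633 s.

τ = 0.00633 s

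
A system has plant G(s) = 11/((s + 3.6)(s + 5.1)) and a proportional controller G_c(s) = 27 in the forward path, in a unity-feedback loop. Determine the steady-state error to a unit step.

The loop is type 0. Static position error constant K_pos = G_c(0)·G(0) = 27·0.5991 = 16.18.
Steady-state error to a unit step: e_ss = 1/(1+K_pos) = 1/17.18 = 0.0582.

0.0582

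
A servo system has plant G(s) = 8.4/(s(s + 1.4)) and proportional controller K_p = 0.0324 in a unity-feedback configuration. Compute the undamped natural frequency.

1 + K_p·G(s) = 0 gives s² + 1.4s + 0.2722 = 0.
So ω_n² = 0.2722 ⇒ ω_n = 0.5217 rad/s, and ζ = 1.4/(2ω_n) = 1.34.

ω_n = 0.522 rad/s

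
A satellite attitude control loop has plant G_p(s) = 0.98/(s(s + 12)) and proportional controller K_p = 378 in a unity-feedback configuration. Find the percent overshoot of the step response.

Closed-loop characteristic equation: s² + 12s + 370.4 = 0, so ω_n = 19.25 rad/s and ζ = 12/(2·19.25) = 0.3117.
%OS = 100·exp(−πζ/√(1−ζ²)) = 100·exp(−π·0.3117/√0.9028) = 35.7%.

35.7%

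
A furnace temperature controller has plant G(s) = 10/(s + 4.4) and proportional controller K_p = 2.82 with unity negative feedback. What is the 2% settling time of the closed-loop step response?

Closed-loop transfer function: T(s) = K_p·G(s)/(1 + K_p·G(s)) = 28.2/(s + 4.4 + 28.2) = 28.2/(s + 32.6).
Time constant τ = 1/32.6 = 0.03067 s, so the 2% settling time is about 4τ = 0.123 s.

T_s ≈ 0.123 s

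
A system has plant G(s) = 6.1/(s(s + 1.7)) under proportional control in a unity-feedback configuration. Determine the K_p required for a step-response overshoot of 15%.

From %OS = 100·exp(−πζ/√(1−ζ²)) = 15%, ζ = −ln(0.15)/√(π²+ln²(0.15)) = 0.5169.
Characteristic equation s² + 1.7s + 6.1K_p = 0 gives ζ = 1.7/(2√(6.1K_p)).
Setting ζ = 0.5169: √(6.1K_p) = 1.7/(2·0.5169) = 1.644, so K_p = 2.704/6.1 = 0.443.

K_p = 0.443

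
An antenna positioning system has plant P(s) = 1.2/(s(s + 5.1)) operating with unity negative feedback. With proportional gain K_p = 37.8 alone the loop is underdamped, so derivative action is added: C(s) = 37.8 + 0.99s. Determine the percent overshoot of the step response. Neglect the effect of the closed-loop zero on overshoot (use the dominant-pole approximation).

19%

Forward path: (37.8 + 0.99s)·1.2/(s(s+5.1)). The closed-loop characteristic equation is s² + (5.1 + 1.2·0.99)s + 1.2·37.8 = 0.
That is s² + 6.288s + 45.36 = 0, so ω_n = 6.735 rad/s and ζ = 6.288/(2·6.735) = 0.4668.
%OS = 100·exp(−πζ/√(1−ζ²)) = 19%.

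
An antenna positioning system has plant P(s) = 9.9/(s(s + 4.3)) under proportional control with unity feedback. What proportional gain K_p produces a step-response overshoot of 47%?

K_p = 8.55

From %OS = 100·exp(−πζ/√(1−ζ²)) = 47%, ζ = −ln(0.47)/√(π²+ln²(0.47)) = 0.2337.
Characteristic equation s² + 4.3s + 9.9K_p = 0 gives ζ = 4.3/(2√(9.9K_p)).
Setting ζ = 0.2337: √(9.9K_p) = 4.3/(2·0.2337) = 9.201, so K_p = 84.65/9.9 = 8.55.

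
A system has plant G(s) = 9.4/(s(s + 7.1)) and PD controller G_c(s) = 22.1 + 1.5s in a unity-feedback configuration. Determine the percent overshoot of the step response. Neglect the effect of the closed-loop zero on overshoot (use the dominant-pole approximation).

3.3%

Forward path: (22.1 + 1.5s)·9.4/(s(s+7.1)). The closed-loop characteristic equation is s² + (7.1 + 9.4·1.5)s + 9.4·22.1 = 0.
That is s² + 21.2s + 207.7 = 0, so ω_n = 14.41 rad/s and ζ = 21.2/(2·14.41) = 0.7354.
%OS = 100·exp(−πζ/√(1−ζ²)) = 3.3%.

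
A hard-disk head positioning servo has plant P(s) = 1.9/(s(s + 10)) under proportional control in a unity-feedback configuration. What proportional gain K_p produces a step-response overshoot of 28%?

From %OS = 100·exp(−πζ/√(1−ζ²)) = 28%, ζ = −ln(0.28)/√(π²+ln²(0.28)) = 0.3755.
Characteristic equation s² + 10s + 1.9K_p = 0 gives ζ = 10/(2√(1.9K_p)).
Setting ζ = 0.3755: √(1.9K_p) = 10/(2·0.3755) = 13.31, so K_p = 177.3/1.9 = 93.3.

K_p = 93.3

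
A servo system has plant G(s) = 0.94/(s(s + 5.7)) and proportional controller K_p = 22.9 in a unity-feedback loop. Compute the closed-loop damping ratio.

ζ = 0.614

1 + K_p·G(s) = 0 gives s² + 5.7s + 21.53 = 0.
So ω_n² = 21.53 ⇒ ω_n = 4.64 rad/s, and ζ = 5.7/(2ω_n) = 0.614.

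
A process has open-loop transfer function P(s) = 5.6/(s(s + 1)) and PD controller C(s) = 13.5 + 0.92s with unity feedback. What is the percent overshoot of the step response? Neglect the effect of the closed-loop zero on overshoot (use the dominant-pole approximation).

Forward path: (13.5 + 0.92s)·5.6/(s(s+1)). The closed-loop characteristic equation is s² + (1 + 5.6·0.92)s + 5.6·13.5 = 0.
That is s² + 6.152s + 75.6 = 0, so ω_n = 8.695 rad/s and ζ = 6.152/(2·8.695) = 0.3538.
%OS = 100·exp(−πζ/√(1−ζ²)) = 30.5%.

30.5%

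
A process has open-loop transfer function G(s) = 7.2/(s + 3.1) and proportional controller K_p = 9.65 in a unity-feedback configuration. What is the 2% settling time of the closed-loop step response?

Closed-loop transfer function: T(s) = K_p·G(s)/(1 + K_p·G(s)) = 69.48/(s + 3.1 + 69.48) = 69.48/(s + 72.58).
Time constant τ = 1/72.58 = 0.01378 s, so the 2% settling time is about 4τ = 0.0551 s.

T_s ≈ 0.0551 s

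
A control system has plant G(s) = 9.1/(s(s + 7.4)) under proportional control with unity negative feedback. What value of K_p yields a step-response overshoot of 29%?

From %OS = 100·exp(−πζ/√(1−ζ²)) = 29%, ζ = −ln(0.29)/√(π²+ln²(0.29)) = 0.3666.
Characteristic equation s² + 7.4s + 9.1K_p = 0 gives ζ = 7.4/(2√(9.1K_p)).
Setting ζ = 0.3666: √(9.1K_p) = 7.4/(2·0.3666) = 10.09, so K_p = 101.9/9.1 = 11.2.

K_p = 11.2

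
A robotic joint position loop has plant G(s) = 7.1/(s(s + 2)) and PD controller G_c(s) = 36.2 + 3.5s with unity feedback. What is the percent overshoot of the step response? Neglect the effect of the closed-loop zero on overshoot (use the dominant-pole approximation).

Forward path: (36.2 + 3.5s)·7.1/(s(s+2)). The closed-loop characteristic equation is s² + (2 + 7.1·3.5)s + 7.1·36.2 = 0.
That is s² + 26.85s + 257 = 0, so ω_n = 16.03 rad/s and ζ = 26.85/(2·16.03) = 0.8374.
%OS = 100·exp(−πζ/√(1−ζ²)) = 0.812%.

0.812%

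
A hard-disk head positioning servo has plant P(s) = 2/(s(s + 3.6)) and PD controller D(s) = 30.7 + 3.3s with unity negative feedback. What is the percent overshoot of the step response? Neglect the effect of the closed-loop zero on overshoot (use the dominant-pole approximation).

Forward path: (30.7 + 3.3s)·2/(s(s+3.6)). The closed-loop characteristic equation is s² + (3.6 + 2·3.3)s + 2·30.7 = 0.
That is s² + 10.2s + 61.4 = 0, so ω_n = 7.836 rad/s and ζ = 10.2/(2·7.836) = 0.6509.
%OS = 100·exp(−πζ/√(1−ζ²)) = 6.77%.

6.77%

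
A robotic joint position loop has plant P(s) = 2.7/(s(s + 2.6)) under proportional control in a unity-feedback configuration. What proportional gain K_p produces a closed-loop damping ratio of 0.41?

Closed-loop characteristic equation: s² + 2.6s + K_p·2.7 = 0.
So ω_n = √(2.7K_p) and 2ζω_n = 2.6, giving ζ = 2.6/(2√(2.7K_p)).
Setting ζ = 0.41: √(2.7K_p) = 2.6/(2·0.41) = 3.171, so K_p = 10.05/2.7 = 3.72.

K_p = 3.72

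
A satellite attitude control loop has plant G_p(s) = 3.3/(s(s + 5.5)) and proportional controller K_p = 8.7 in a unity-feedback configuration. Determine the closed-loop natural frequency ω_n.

ω_n = 5.36 rad/s

With unity feedback the closed-loop characteristic equation is s² + 5.5s + 8.7·3.3 = s² + 5.5s + 28.71 = 0.
So ω_n² = 28.71 ⇒ ω_n = 5.358 rad/s, and ζ = 5.5/(2ω_n) = 0.513.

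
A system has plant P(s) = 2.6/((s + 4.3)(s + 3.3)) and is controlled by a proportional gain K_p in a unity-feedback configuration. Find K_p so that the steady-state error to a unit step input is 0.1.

Steady-state error for a unit step on this type-0 loop is 1/(1 + K_p·P(0)).
P(0) = 0.1832. Require 1/(1 + K_p·0.1832) = 0.1, so 1 + 0.1832·K_p = 10.
K_p = (10 − 1)/0.1832 = 49.1.

K_p = 49.1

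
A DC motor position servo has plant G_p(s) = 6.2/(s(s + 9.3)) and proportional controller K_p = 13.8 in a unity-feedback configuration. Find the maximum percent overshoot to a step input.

Closed-loop characteristic equation: s² + 9.3s + 85.56 = 0, so ω_n = 9.25 rad/s and ζ = 9.3/(2·9.25) = 0.5027.
%OS = 100·exp(−πζ/√(1−ζ²)) = 100·exp(−π·0.5027/√0.7473) = 16.1%.

16.1%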